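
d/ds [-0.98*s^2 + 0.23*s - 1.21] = 0.23 - 1.96*s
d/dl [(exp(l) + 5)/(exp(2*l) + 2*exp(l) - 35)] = (-2*(exp(l) + 1)*(exp(l) + 5) + exp(2*l) + 2*exp(l) - 35)*exp(l)/(exp(2*l) + 2*exp(l) - 35)^2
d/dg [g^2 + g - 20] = 2*g + 1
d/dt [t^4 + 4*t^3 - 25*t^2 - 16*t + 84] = 4*t^3 + 12*t^2 - 50*t - 16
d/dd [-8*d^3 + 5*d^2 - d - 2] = -24*d^2 + 10*d - 1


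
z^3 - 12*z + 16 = (z - 2)^2*(z + 4)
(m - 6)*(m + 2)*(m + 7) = m^3 + 3*m^2 - 40*m - 84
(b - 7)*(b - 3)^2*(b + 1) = b^4 - 12*b^3 + 38*b^2 - 12*b - 63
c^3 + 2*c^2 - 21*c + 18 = (c - 3)*(c - 1)*(c + 6)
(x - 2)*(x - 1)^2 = x^3 - 4*x^2 + 5*x - 2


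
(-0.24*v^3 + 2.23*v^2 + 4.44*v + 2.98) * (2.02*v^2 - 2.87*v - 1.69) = -0.4848*v^5 + 5.1934*v^4 + 2.9743*v^3 - 10.4919*v^2 - 16.0562*v - 5.0362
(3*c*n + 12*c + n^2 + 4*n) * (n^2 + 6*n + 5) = 3*c*n^3 + 30*c*n^2 + 87*c*n + 60*c + n^4 + 10*n^3 + 29*n^2 + 20*n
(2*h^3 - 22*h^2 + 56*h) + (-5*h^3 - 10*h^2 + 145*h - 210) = -3*h^3 - 32*h^2 + 201*h - 210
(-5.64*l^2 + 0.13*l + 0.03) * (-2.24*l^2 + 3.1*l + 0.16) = 12.6336*l^4 - 17.7752*l^3 - 0.5666*l^2 + 0.1138*l + 0.0048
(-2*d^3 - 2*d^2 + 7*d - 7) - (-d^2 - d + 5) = -2*d^3 - d^2 + 8*d - 12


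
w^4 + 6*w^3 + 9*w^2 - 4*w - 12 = (w - 1)*(w + 2)^2*(w + 3)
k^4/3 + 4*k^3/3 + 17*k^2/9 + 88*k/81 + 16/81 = (k/3 + 1/3)*(k + 1/3)*(k + 4/3)^2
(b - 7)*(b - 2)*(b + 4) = b^3 - 5*b^2 - 22*b + 56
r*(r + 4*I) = r^2 + 4*I*r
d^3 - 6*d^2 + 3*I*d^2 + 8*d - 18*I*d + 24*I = (d - 4)*(d - 2)*(d + 3*I)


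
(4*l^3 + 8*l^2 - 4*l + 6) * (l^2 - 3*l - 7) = 4*l^5 - 4*l^4 - 56*l^3 - 38*l^2 + 10*l - 42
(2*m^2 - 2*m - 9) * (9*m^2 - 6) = 18*m^4 - 18*m^3 - 93*m^2 + 12*m + 54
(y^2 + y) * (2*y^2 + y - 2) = 2*y^4 + 3*y^3 - y^2 - 2*y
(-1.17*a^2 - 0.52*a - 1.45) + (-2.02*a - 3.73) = -1.17*a^2 - 2.54*a - 5.18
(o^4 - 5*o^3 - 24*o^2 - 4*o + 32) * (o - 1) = o^5 - 6*o^4 - 19*o^3 + 20*o^2 + 36*o - 32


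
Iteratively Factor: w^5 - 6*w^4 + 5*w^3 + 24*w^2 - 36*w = (w - 3)*(w^4 - 3*w^3 - 4*w^2 + 12*w) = w*(w - 3)*(w^3 - 3*w^2 - 4*w + 12) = w*(w - 3)^2*(w^2 - 4) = w*(w - 3)^2*(w + 2)*(w - 2)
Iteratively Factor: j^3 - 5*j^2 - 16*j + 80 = (j - 5)*(j^2 - 16) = (j - 5)*(j + 4)*(j - 4)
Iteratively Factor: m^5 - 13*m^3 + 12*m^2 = (m)*(m^4 - 13*m^2 + 12*m) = m*(m + 4)*(m^3 - 4*m^2 + 3*m) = m^2*(m + 4)*(m^2 - 4*m + 3) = m^2*(m - 3)*(m + 4)*(m - 1)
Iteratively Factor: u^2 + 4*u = (u + 4)*(u)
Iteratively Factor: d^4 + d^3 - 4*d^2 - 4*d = (d + 2)*(d^3 - d^2 - 2*d) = d*(d + 2)*(d^2 - d - 2) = d*(d - 2)*(d + 2)*(d + 1)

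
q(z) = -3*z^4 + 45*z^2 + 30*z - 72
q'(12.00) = -19626.00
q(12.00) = -55440.00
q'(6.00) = -2022.00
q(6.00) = -2160.00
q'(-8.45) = 6509.71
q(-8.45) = -12407.34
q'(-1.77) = -62.76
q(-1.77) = -13.56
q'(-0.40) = -5.23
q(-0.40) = -76.88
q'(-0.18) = 13.87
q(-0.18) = -75.95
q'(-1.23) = -58.37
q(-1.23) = -47.69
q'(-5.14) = 1196.96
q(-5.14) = -1131.30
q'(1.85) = 120.52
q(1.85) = 102.37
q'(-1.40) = -63.07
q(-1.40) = -37.32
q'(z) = -12*z^3 + 90*z + 30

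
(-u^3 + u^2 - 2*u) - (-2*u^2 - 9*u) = -u^3 + 3*u^2 + 7*u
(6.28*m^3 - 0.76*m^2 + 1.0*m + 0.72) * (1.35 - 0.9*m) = -5.652*m^4 + 9.162*m^3 - 1.926*m^2 + 0.702*m + 0.972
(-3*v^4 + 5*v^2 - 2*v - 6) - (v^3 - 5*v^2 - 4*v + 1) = -3*v^4 - v^3 + 10*v^2 + 2*v - 7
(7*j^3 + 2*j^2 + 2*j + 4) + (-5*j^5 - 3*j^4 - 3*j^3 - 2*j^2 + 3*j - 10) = -5*j^5 - 3*j^4 + 4*j^3 + 5*j - 6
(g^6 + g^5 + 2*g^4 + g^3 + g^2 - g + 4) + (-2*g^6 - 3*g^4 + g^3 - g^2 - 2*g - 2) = -g^6 + g^5 - g^4 + 2*g^3 - 3*g + 2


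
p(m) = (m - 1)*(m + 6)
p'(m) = 2*m + 5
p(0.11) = -5.44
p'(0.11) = 5.22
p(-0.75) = -9.19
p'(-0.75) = 3.50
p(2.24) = 10.22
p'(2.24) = 9.48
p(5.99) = 59.83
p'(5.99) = 16.98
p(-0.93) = -9.79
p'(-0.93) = 3.14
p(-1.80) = -11.76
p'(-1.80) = 1.40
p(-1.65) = -11.53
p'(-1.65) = 1.70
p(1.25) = 1.81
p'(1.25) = 7.50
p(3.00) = 18.00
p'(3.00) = 11.00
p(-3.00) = -12.00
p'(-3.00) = -1.00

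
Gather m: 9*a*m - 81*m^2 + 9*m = -81*m^2 + m*(9*a + 9)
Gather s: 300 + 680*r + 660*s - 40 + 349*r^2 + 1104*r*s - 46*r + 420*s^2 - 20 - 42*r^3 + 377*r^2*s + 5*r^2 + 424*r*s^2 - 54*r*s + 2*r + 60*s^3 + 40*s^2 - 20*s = -42*r^3 + 354*r^2 + 636*r + 60*s^3 + s^2*(424*r + 460) + s*(377*r^2 + 1050*r + 640) + 240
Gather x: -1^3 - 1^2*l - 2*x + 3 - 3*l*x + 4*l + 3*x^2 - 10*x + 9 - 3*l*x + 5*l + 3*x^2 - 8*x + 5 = 8*l + 6*x^2 + x*(-6*l - 20) + 16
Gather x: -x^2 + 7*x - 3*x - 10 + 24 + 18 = -x^2 + 4*x + 32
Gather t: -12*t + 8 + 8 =16 - 12*t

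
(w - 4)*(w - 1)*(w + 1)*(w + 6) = w^4 + 2*w^3 - 25*w^2 - 2*w + 24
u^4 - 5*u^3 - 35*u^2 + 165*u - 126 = (u - 7)*(u - 3)*(u - 1)*(u + 6)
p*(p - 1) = p^2 - p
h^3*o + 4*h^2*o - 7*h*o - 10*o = (h - 2)*(h + 5)*(h*o + o)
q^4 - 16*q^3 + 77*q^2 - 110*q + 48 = (q - 8)*(q - 6)*(q - 1)^2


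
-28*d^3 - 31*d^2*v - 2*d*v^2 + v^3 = (-7*d + v)*(d + v)*(4*d + v)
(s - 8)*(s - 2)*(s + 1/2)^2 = s^4 - 9*s^3 + 25*s^2/4 + 27*s/2 + 4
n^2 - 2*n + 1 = (n - 1)^2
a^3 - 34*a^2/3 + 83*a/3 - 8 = (a - 8)*(a - 3)*(a - 1/3)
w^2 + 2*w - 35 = (w - 5)*(w + 7)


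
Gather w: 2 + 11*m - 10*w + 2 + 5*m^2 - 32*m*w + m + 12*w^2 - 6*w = 5*m^2 + 12*m + 12*w^2 + w*(-32*m - 16) + 4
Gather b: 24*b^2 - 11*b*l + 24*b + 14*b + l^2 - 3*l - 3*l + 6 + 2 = 24*b^2 + b*(38 - 11*l) + l^2 - 6*l + 8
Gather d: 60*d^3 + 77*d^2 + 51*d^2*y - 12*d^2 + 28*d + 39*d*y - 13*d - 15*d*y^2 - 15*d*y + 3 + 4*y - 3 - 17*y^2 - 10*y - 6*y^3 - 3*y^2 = 60*d^3 + d^2*(51*y + 65) + d*(-15*y^2 + 24*y + 15) - 6*y^3 - 20*y^2 - 6*y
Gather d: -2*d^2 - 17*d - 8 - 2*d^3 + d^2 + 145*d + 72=-2*d^3 - d^2 + 128*d + 64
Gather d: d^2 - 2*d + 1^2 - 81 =d^2 - 2*d - 80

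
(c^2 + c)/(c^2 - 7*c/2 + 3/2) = 2*c*(c + 1)/(2*c^2 - 7*c + 3)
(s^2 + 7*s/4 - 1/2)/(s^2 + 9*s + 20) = (4*s^2 + 7*s - 2)/(4*(s^2 + 9*s + 20))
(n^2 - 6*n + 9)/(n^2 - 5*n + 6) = (n - 3)/(n - 2)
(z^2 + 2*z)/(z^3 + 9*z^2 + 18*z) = (z + 2)/(z^2 + 9*z + 18)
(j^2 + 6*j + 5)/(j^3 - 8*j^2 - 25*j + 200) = (j + 1)/(j^2 - 13*j + 40)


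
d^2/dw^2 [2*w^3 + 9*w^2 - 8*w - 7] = 12*w + 18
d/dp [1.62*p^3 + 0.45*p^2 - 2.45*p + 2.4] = 4.86*p^2 + 0.9*p - 2.45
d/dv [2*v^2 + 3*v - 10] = 4*v + 3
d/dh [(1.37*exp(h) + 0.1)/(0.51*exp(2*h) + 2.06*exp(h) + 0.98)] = (-0.6987*exp(2*h) - 0.102*exp(h) + 1.1366)*exp(h)/(0.2601*exp(4*h) + 2.1012*exp(3*h) + 5.2432*exp(2*h) + 4.0376*exp(h) + 0.9604)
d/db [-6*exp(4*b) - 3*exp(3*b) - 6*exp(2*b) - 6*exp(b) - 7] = (-24*exp(3*b) - 9*exp(2*b) - 12*exp(b) - 6)*exp(b)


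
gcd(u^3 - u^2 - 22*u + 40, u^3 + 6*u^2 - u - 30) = u^2 + 3*u - 10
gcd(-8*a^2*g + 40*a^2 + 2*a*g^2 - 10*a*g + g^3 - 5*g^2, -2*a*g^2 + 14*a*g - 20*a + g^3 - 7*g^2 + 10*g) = 2*a*g - 10*a - g^2 + 5*g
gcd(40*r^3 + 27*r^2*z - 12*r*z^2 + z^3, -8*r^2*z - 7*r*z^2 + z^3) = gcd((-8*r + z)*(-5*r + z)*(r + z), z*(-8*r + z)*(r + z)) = -8*r^2 - 7*r*z + z^2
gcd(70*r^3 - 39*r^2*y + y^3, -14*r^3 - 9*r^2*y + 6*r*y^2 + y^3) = -14*r^2 + 5*r*y + y^2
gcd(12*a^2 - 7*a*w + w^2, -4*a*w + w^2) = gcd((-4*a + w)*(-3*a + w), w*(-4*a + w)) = -4*a + w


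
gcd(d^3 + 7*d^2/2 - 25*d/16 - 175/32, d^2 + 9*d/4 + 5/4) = d + 5/4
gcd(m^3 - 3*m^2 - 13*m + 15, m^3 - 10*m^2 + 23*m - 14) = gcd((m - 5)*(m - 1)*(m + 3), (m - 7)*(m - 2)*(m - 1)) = m - 1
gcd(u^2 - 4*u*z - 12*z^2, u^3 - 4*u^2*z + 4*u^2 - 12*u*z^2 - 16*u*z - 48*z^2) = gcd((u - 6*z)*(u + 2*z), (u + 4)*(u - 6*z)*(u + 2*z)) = -u^2 + 4*u*z + 12*z^2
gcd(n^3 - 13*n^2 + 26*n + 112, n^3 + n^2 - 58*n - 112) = n^2 - 6*n - 16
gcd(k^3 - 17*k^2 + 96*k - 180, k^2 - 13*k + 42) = k - 6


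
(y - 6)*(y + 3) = y^2 - 3*y - 18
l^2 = l^2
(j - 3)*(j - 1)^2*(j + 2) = j^4 - 3*j^3 - 3*j^2 + 11*j - 6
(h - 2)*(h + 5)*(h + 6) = h^3 + 9*h^2 + 8*h - 60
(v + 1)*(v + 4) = v^2 + 5*v + 4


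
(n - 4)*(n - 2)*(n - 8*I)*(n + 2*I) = n^4 - 6*n^3 - 6*I*n^3 + 24*n^2 + 36*I*n^2 - 96*n - 48*I*n + 128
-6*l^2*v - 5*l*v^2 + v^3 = v*(-6*l + v)*(l + v)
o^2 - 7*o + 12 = (o - 4)*(o - 3)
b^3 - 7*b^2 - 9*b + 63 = (b - 7)*(b - 3)*(b + 3)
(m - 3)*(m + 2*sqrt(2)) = m^2 - 3*m + 2*sqrt(2)*m - 6*sqrt(2)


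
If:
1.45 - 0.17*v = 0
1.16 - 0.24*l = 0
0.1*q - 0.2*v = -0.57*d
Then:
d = 2.99277605779154 - 0.175438596491228*q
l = 4.83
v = 8.53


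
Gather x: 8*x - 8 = 8*x - 8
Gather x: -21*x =-21*x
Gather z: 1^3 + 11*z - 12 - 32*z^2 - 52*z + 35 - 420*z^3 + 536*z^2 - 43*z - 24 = -420*z^3 + 504*z^2 - 84*z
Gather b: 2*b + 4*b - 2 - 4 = 6*b - 6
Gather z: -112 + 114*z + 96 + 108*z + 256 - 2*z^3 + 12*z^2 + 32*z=-2*z^3 + 12*z^2 + 254*z + 240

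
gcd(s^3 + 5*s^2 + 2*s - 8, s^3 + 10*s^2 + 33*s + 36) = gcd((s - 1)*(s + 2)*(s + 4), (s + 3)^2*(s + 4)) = s + 4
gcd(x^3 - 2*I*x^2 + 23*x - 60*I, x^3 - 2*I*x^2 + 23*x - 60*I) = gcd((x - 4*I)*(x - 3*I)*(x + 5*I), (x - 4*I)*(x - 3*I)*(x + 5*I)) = x^3 - 2*I*x^2 + 23*x - 60*I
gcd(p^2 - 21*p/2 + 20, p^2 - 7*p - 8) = p - 8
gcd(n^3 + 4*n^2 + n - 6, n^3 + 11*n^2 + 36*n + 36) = n^2 + 5*n + 6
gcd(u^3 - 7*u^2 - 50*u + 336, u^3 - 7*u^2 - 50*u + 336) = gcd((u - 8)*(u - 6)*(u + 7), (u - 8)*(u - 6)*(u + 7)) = u^3 - 7*u^2 - 50*u + 336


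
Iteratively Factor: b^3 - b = (b)*(b^2 - 1) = b*(b - 1)*(b + 1)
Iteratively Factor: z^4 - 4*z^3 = (z)*(z^3 - 4*z^2) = z*(z - 4)*(z^2) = z^2*(z - 4)*(z)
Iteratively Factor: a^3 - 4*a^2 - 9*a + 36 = (a + 3)*(a^2 - 7*a + 12) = (a - 4)*(a + 3)*(a - 3)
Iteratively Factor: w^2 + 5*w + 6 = (w + 3)*(w + 2)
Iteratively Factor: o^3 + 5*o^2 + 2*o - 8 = (o - 1)*(o^2 + 6*o + 8) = (o - 1)*(o + 2)*(o + 4)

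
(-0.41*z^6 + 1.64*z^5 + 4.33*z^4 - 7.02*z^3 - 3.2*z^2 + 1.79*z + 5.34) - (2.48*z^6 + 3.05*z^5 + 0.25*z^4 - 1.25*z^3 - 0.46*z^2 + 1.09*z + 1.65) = -2.89*z^6 - 1.41*z^5 + 4.08*z^4 - 5.77*z^3 - 2.74*z^2 + 0.7*z + 3.69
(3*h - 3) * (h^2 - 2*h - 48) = 3*h^3 - 9*h^2 - 138*h + 144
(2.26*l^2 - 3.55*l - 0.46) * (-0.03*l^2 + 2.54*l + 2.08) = -0.0678*l^4 + 5.8469*l^3 - 4.3024*l^2 - 8.5524*l - 0.9568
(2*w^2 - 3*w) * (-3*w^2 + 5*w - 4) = -6*w^4 + 19*w^3 - 23*w^2 + 12*w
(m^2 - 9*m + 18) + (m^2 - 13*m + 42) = 2*m^2 - 22*m + 60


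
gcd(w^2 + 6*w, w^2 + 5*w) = w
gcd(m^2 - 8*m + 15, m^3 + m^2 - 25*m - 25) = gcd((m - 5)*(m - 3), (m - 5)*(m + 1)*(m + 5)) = m - 5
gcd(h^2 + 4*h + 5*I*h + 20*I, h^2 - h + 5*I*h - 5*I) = h + 5*I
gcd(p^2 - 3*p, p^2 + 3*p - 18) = p - 3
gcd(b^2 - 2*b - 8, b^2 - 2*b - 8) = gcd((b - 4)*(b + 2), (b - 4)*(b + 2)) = b^2 - 2*b - 8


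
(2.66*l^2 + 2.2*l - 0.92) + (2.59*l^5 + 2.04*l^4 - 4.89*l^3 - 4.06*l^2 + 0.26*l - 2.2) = 2.59*l^5 + 2.04*l^4 - 4.89*l^3 - 1.4*l^2 + 2.46*l - 3.12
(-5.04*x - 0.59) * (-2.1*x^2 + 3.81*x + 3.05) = 10.584*x^3 - 17.9634*x^2 - 17.6199*x - 1.7995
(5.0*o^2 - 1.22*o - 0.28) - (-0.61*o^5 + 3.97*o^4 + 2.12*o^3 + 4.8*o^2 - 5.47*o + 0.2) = 0.61*o^5 - 3.97*o^4 - 2.12*o^3 + 0.2*o^2 + 4.25*o - 0.48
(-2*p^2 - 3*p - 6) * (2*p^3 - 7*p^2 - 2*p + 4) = -4*p^5 + 8*p^4 + 13*p^3 + 40*p^2 - 24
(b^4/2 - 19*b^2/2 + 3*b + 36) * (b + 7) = b^5/2 + 7*b^4/2 - 19*b^3/2 - 127*b^2/2 + 57*b + 252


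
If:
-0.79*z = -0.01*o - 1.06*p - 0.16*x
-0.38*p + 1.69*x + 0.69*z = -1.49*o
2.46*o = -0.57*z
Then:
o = -0.231707317073171*z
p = 0.752713977577094*z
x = -0.0347483941311716*z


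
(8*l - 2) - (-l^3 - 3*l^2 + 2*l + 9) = l^3 + 3*l^2 + 6*l - 11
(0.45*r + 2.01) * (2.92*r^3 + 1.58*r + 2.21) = 1.314*r^4 + 5.8692*r^3 + 0.711*r^2 + 4.1703*r + 4.4421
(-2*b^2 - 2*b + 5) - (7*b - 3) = -2*b^2 - 9*b + 8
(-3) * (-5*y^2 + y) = 15*y^2 - 3*y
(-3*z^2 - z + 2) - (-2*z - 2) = -3*z^2 + z + 4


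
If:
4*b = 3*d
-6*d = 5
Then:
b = -5/8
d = -5/6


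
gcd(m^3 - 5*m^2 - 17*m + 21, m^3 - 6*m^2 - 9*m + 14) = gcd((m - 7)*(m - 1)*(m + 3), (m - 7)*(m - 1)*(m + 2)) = m^2 - 8*m + 7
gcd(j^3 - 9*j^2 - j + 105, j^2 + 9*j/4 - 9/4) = j + 3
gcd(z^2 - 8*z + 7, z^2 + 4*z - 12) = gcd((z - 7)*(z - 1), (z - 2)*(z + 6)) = 1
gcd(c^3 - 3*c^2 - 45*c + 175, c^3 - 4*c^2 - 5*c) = c - 5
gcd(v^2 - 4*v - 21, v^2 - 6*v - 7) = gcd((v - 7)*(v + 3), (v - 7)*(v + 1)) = v - 7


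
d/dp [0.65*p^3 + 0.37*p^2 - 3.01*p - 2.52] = 1.95*p^2 + 0.74*p - 3.01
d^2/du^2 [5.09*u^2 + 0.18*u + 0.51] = 10.1800000000000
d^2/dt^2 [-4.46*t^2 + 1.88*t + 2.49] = -8.92000000000000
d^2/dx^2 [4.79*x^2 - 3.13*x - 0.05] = 9.58000000000000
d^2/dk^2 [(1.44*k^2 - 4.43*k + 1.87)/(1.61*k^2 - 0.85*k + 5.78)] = (-19.024726*k^3 - 51.31875*k^2 + 231.993594*k + 20.58547)/(4.173281*k^6 - 6.609855*k^5 + 48.436689*k^4 - 48.073705*k^3 + 173.890722*k^2 - 85.19142*k + 193.100552)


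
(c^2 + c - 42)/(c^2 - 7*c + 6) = (c + 7)/(c - 1)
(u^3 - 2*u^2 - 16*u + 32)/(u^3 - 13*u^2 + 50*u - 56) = (u + 4)/(u - 7)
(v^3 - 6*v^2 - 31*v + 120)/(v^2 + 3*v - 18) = (v^2 - 3*v - 40)/(v + 6)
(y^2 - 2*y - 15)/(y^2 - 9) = (y - 5)/(y - 3)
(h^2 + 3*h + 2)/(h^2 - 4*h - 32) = (h^2 + 3*h + 2)/(h^2 - 4*h - 32)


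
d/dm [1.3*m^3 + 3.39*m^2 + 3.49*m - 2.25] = 3.9*m^2 + 6.78*m + 3.49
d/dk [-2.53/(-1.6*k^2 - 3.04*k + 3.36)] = (-8.096*k - 7.6912)/(1.6*k^2 + 3.04*k - 3.36)^2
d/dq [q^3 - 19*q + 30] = 3*q^2 - 19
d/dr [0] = 0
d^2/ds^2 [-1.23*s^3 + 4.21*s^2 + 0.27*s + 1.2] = 8.42 - 7.38*s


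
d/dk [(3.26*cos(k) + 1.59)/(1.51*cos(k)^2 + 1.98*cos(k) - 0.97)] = (4.9226*cos(k)^2 + 4.8018*cos(k) + 6.3104)*sin(k)/(2.2801*cos(k)^4 + 5.9796*cos(k)^3 + 0.991*cos(k)^2 - 3.8412*cos(k) + 0.9409)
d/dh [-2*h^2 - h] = -4*h - 1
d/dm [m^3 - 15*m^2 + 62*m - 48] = 3*m^2 - 30*m + 62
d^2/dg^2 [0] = 0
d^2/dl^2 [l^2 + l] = 2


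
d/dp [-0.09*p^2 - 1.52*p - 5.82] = -0.18*p - 1.52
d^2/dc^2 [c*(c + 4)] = 2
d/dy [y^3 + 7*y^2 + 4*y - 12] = 3*y^2 + 14*y + 4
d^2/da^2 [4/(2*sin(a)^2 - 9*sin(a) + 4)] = 4*(-16*sin(a)^4 + 54*sin(a)^3 - 25*sin(a)^2 - 144*sin(a) + 146)/(2*sin(a)^2 - 9*sin(a) + 4)^3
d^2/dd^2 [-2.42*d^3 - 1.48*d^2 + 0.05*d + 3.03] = -14.52*d - 2.96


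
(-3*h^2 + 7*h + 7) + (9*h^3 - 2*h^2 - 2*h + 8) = 9*h^3 - 5*h^2 + 5*h + 15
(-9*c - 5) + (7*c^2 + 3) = 7*c^2 - 9*c - 2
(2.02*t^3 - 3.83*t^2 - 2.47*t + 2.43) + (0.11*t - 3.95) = 2.02*t^3 - 3.83*t^2 - 2.36*t - 1.52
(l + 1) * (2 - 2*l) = 2 - 2*l^2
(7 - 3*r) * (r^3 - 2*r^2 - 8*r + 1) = -3*r^4 + 13*r^3 + 10*r^2 - 59*r + 7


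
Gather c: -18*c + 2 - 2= -18*c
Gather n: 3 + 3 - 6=0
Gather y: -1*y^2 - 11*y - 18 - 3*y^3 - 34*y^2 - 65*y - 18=-3*y^3 - 35*y^2 - 76*y - 36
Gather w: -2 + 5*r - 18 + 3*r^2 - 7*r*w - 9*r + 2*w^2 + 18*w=3*r^2 - 4*r + 2*w^2 + w*(18 - 7*r) - 20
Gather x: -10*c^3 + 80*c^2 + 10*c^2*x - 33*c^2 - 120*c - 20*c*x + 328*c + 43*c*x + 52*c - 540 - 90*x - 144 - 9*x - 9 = -10*c^3 + 47*c^2 + 260*c + x*(10*c^2 + 23*c - 99) - 693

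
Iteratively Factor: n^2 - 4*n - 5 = (n - 5)*(n + 1)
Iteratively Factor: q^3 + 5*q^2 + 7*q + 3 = (q + 3)*(q^2 + 2*q + 1) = (q + 1)*(q + 3)*(q + 1)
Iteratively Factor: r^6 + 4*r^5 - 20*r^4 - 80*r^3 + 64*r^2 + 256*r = (r - 4)*(r^5 + 8*r^4 + 12*r^3 - 32*r^2 - 64*r) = r*(r - 4)*(r^4 + 8*r^3 + 12*r^2 - 32*r - 64) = r*(r - 4)*(r + 2)*(r^3 + 6*r^2 - 32) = r*(r - 4)*(r - 2)*(r + 2)*(r^2 + 8*r + 16) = r*(r - 4)*(r - 2)*(r + 2)*(r + 4)*(r + 4)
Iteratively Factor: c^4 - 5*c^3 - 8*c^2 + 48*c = (c)*(c^3 - 5*c^2 - 8*c + 48) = c*(c - 4)*(c^2 - c - 12) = c*(c - 4)^2*(c + 3)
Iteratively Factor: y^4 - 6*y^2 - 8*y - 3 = (y + 1)*(y^3 - y^2 - 5*y - 3) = (y - 3)*(y + 1)*(y^2 + 2*y + 1) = (y - 3)*(y + 1)^2*(y + 1)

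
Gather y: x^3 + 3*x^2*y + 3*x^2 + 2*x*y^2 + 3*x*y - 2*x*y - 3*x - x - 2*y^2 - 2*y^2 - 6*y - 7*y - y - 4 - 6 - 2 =x^3 + 3*x^2 - 4*x + y^2*(2*x - 4) + y*(3*x^2 + x - 14) - 12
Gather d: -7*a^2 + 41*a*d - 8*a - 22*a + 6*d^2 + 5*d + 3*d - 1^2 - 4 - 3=-7*a^2 - 30*a + 6*d^2 + d*(41*a + 8) - 8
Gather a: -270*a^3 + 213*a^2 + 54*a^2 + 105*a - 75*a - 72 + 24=-270*a^3 + 267*a^2 + 30*a - 48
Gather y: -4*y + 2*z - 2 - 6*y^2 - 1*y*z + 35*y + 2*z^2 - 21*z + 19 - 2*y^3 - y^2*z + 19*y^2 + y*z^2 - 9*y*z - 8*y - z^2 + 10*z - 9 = -2*y^3 + y^2*(13 - z) + y*(z^2 - 10*z + 23) + z^2 - 9*z + 8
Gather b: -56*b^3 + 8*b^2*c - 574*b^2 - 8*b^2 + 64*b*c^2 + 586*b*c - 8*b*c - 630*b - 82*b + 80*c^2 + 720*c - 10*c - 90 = -56*b^3 + b^2*(8*c - 582) + b*(64*c^2 + 578*c - 712) + 80*c^2 + 710*c - 90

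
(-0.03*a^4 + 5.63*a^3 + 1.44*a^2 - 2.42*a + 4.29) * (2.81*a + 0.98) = -0.0843*a^5 + 15.7909*a^4 + 9.5638*a^3 - 5.389*a^2 + 9.6833*a + 4.2042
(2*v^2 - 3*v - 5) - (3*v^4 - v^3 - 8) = -3*v^4 + v^3 + 2*v^2 - 3*v + 3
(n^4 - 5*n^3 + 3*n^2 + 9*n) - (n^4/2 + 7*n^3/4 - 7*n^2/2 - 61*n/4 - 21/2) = n^4/2 - 27*n^3/4 + 13*n^2/2 + 97*n/4 + 21/2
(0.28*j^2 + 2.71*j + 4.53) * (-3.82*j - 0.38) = -1.0696*j^3 - 10.4586*j^2 - 18.3344*j - 1.7214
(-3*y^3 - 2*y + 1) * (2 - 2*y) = 6*y^4 - 6*y^3 + 4*y^2 - 6*y + 2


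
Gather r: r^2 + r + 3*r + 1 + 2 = r^2 + 4*r + 3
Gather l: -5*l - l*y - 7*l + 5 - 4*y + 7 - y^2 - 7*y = l*(-y - 12) - y^2 - 11*y + 12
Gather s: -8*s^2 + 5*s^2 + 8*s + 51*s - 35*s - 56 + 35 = -3*s^2 + 24*s - 21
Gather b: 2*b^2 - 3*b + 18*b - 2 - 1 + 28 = 2*b^2 + 15*b + 25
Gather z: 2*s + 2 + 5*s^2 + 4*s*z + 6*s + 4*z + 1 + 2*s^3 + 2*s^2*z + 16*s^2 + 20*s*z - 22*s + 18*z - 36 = 2*s^3 + 21*s^2 - 14*s + z*(2*s^2 + 24*s + 22) - 33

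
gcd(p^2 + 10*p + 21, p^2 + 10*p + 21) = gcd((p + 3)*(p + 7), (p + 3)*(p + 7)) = p^2 + 10*p + 21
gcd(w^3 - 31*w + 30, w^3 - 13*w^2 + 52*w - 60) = w - 5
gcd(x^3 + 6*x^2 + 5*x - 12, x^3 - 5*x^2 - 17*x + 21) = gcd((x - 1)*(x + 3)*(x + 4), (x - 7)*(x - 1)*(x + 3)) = x^2 + 2*x - 3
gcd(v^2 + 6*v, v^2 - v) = v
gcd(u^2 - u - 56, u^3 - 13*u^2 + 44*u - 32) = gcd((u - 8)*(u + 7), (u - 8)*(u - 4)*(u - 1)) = u - 8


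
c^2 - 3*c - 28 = (c - 7)*(c + 4)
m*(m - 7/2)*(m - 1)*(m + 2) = m^4 - 5*m^3/2 - 11*m^2/2 + 7*m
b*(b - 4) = b^2 - 4*b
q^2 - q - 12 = (q - 4)*(q + 3)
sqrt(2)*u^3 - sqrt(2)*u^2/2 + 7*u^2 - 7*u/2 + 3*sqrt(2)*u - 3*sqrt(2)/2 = (u - 1/2)*(u + 3*sqrt(2))*(sqrt(2)*u + 1)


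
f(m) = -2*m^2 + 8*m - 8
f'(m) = 8 - 4*m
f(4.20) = -9.68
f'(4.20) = -8.80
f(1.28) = -1.04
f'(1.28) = 2.88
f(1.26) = -1.10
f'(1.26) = 2.96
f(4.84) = -16.13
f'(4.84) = -11.36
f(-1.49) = -24.36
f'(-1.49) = 13.96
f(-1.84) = -29.49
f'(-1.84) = 15.36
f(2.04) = -0.00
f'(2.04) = -0.16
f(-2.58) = -41.95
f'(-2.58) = 18.32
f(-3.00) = -50.00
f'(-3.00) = 20.00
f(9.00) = -98.00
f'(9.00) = -28.00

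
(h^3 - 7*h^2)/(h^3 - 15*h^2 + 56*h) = h/(h - 8)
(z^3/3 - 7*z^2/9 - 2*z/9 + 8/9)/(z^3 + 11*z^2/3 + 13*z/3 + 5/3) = (3*z^2 - 10*z + 8)/(3*(3*z^2 + 8*z + 5))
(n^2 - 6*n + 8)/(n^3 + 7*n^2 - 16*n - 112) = (n - 2)/(n^2 + 11*n + 28)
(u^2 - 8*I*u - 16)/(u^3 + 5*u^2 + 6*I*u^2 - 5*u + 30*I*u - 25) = (u^2 - 8*I*u - 16)/(u^3 + u^2*(5 + 6*I) + u*(-5 + 30*I) - 25)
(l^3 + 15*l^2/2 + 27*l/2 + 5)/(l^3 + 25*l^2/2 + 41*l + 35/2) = (l + 2)/(l + 7)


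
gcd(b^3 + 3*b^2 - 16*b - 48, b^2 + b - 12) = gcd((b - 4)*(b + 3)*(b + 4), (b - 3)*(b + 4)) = b + 4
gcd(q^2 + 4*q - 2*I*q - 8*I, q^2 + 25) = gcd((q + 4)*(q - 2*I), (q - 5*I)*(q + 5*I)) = 1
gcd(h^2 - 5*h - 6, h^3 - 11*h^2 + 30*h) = h - 6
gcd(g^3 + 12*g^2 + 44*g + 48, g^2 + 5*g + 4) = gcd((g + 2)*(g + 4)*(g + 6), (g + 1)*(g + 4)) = g + 4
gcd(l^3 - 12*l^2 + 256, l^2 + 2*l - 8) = l + 4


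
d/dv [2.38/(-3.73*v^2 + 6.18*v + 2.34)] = (17.7548*v - 14.7084)/(-3.73*v^2 + 6.18*v + 2.34)^2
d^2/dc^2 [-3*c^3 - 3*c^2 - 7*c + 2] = -18*c - 6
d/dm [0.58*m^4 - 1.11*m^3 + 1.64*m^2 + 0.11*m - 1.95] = 2.32*m^3 - 3.33*m^2 + 3.28*m + 0.11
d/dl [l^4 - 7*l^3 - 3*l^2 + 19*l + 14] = 4*l^3 - 21*l^2 - 6*l + 19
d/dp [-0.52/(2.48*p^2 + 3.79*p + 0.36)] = (2.5792*p + 1.9708)/(2.48*p^2 + 3.79*p + 0.36)^2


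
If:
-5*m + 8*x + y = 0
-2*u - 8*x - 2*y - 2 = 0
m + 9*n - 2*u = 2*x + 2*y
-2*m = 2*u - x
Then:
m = -7*y/29 - 16/29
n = 55*y/261 + 2/29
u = 3*y/29 + 11/29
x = -8*y/29 - 10/29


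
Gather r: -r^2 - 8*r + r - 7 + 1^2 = -r^2 - 7*r - 6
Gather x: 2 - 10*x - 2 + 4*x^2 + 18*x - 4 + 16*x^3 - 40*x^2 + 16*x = 16*x^3 - 36*x^2 + 24*x - 4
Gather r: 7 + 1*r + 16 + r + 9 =2*r + 32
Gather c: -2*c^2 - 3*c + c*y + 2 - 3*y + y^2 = -2*c^2 + c*(y - 3) + y^2 - 3*y + 2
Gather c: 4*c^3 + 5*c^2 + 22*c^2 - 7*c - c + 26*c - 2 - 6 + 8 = 4*c^3 + 27*c^2 + 18*c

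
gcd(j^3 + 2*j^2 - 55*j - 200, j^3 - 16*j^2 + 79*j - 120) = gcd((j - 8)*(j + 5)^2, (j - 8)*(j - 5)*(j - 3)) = j - 8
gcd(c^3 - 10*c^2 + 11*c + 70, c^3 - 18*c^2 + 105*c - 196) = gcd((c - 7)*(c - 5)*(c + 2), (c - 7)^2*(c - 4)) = c - 7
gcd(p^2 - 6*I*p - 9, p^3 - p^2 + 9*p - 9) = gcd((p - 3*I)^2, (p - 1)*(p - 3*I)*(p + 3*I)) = p - 3*I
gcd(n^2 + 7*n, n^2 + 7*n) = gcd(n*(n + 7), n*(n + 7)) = n^2 + 7*n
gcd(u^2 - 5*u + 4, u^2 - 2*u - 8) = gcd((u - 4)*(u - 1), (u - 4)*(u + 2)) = u - 4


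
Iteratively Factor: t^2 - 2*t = (t - 2)*(t)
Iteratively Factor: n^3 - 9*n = (n + 3)*(n^2 - 3*n) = n*(n + 3)*(n - 3)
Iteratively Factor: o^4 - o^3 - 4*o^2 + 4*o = (o - 1)*(o^3 - 4*o) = o*(o - 1)*(o^2 - 4) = o*(o - 2)*(o - 1)*(o + 2)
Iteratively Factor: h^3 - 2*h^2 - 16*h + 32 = (h - 4)*(h^2 + 2*h - 8) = (h - 4)*(h - 2)*(h + 4)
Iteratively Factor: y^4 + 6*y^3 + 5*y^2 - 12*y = (y - 1)*(y^3 + 7*y^2 + 12*y) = (y - 1)*(y + 3)*(y^2 + 4*y) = y*(y - 1)*(y + 3)*(y + 4)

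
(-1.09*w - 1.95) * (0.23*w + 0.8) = -0.2507*w^2 - 1.3205*w - 1.56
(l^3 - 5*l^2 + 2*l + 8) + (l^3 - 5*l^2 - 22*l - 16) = 2*l^3 - 10*l^2 - 20*l - 8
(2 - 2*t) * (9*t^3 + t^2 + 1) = -18*t^4 + 16*t^3 + 2*t^2 - 2*t + 2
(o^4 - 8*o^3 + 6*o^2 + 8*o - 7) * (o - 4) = o^5 - 12*o^4 + 38*o^3 - 16*o^2 - 39*o + 28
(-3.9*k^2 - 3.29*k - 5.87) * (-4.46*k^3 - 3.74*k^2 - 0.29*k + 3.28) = 17.394*k^5 + 29.2594*k^4 + 39.6158*k^3 + 10.1159*k^2 - 9.0889*k - 19.2536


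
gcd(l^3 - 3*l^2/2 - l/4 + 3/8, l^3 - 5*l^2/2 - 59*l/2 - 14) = l + 1/2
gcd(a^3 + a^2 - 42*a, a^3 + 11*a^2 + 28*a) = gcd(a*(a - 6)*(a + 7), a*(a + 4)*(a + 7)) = a^2 + 7*a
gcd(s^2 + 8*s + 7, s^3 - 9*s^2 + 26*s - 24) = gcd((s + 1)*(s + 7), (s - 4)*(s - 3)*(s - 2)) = 1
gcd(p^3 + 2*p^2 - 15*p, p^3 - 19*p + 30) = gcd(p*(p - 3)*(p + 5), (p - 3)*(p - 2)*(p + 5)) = p^2 + 2*p - 15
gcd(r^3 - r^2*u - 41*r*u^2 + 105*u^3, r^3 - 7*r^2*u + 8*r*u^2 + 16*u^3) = 1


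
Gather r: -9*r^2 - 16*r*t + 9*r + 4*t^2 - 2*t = -9*r^2 + r*(9 - 16*t) + 4*t^2 - 2*t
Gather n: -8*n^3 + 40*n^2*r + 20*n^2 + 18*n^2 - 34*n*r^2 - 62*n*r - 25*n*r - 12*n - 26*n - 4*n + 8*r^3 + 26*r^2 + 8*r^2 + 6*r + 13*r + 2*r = -8*n^3 + n^2*(40*r + 38) + n*(-34*r^2 - 87*r - 42) + 8*r^3 + 34*r^2 + 21*r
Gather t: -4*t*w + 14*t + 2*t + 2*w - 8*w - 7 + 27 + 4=t*(16 - 4*w) - 6*w + 24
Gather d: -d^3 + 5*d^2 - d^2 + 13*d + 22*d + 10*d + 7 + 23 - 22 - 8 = -d^3 + 4*d^2 + 45*d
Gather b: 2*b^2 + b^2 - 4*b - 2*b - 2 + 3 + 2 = 3*b^2 - 6*b + 3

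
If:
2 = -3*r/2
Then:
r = -4/3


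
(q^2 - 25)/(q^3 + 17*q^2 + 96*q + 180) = (q - 5)/(q^2 + 12*q + 36)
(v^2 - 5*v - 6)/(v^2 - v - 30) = (v + 1)/(v + 5)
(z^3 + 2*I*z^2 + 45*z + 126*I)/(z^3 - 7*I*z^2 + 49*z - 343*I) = (z^2 + 9*I*z - 18)/(z^2 + 49)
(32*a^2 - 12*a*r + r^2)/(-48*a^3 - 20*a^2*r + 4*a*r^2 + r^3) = (-8*a + r)/(12*a^2 + 8*a*r + r^2)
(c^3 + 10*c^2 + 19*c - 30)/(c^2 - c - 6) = (-c^3 - 10*c^2 - 19*c + 30)/(-c^2 + c + 6)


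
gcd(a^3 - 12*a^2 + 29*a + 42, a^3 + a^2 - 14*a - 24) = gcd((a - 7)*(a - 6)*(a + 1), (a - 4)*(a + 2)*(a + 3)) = 1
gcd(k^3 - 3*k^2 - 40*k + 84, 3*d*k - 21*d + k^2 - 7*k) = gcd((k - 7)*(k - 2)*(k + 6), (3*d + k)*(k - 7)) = k - 7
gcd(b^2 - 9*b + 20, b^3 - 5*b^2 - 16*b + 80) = b^2 - 9*b + 20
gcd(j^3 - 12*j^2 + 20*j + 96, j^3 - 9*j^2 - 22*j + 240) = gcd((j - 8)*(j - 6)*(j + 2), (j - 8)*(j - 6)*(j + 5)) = j^2 - 14*j + 48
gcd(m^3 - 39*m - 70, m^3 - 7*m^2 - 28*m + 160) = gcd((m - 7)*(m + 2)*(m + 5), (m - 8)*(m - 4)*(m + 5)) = m + 5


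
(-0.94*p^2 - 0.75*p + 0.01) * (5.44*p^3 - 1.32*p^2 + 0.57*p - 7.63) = -5.1136*p^5 - 2.8392*p^4 + 0.5086*p^3 + 6.7315*p^2 + 5.7282*p - 0.0763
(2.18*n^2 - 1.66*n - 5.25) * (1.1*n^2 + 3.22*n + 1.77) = 2.398*n^4 + 5.1936*n^3 - 7.2616*n^2 - 19.8432*n - 9.2925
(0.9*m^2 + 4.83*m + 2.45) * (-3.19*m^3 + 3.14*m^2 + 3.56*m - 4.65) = -2.871*m^5 - 12.5817*m^4 + 10.5547*m^3 + 20.7028*m^2 - 13.7375*m - 11.3925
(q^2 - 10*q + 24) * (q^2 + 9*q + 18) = q^4 - q^3 - 48*q^2 + 36*q + 432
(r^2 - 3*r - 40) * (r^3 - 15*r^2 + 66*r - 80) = r^5 - 18*r^4 + 71*r^3 + 322*r^2 - 2400*r + 3200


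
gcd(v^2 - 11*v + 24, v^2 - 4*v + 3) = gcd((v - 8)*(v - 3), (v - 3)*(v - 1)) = v - 3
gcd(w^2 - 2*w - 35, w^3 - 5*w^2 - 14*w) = w - 7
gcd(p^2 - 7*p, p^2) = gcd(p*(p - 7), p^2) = p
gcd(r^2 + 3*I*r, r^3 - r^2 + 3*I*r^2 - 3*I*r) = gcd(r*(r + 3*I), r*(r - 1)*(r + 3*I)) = r^2 + 3*I*r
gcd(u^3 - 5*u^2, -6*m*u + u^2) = u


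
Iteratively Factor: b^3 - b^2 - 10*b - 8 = (b + 1)*(b^2 - 2*b - 8) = (b + 1)*(b + 2)*(b - 4)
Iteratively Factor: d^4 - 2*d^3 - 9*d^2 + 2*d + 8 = (d + 2)*(d^3 - 4*d^2 - d + 4) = (d + 1)*(d + 2)*(d^2 - 5*d + 4) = (d - 4)*(d + 1)*(d + 2)*(d - 1)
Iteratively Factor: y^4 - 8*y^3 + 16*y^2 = (y - 4)*(y^3 - 4*y^2) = (y - 4)^2*(y^2) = y*(y - 4)^2*(y)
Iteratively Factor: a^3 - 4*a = (a - 2)*(a^2 + 2*a) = (a - 2)*(a + 2)*(a)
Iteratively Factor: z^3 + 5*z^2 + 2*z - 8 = (z + 4)*(z^2 + z - 2) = (z + 2)*(z + 4)*(z - 1)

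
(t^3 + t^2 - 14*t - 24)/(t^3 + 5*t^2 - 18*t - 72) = (t + 2)/(t + 6)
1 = 1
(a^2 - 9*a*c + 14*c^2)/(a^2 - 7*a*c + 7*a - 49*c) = (a - 2*c)/(a + 7)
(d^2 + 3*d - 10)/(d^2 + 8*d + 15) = (d - 2)/(d + 3)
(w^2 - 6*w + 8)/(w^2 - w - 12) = (w - 2)/(w + 3)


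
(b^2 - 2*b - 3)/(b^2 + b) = (b - 3)/b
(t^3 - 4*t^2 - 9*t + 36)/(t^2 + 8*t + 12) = (t^3 - 4*t^2 - 9*t + 36)/(t^2 + 8*t + 12)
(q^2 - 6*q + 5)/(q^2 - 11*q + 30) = (q - 1)/(q - 6)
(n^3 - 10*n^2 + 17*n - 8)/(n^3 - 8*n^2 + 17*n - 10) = (n^2 - 9*n + 8)/(n^2 - 7*n + 10)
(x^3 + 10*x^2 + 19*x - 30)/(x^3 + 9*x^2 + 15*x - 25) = (x + 6)/(x + 5)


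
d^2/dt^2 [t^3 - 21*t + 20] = 6*t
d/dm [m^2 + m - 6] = 2*m + 1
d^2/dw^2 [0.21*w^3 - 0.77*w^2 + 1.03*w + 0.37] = 1.26*w - 1.54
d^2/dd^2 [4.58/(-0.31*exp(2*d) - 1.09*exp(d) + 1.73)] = (-4.58*(0.62*exp(d) + 1.09)*(1.24*exp(d) + 2.18)*exp(d) + (5.6792*exp(d) + 4.9922)*(0.31*exp(2*d) + 1.09*exp(d) - 1.73))*exp(d)/(0.31*exp(2*d) + 1.09*exp(d) - 1.73)^3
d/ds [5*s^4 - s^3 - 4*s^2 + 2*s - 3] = 20*s^3 - 3*s^2 - 8*s + 2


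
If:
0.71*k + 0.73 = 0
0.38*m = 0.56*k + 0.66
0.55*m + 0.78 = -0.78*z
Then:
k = -1.03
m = 0.22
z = -1.16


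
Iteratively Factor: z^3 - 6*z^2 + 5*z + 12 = (z + 1)*(z^2 - 7*z + 12) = (z - 3)*(z + 1)*(z - 4)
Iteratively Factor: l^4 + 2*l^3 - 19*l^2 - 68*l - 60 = (l + 2)*(l^3 - 19*l - 30) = (l + 2)*(l + 3)*(l^2 - 3*l - 10) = (l - 5)*(l + 2)*(l + 3)*(l + 2)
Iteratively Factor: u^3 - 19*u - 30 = (u + 2)*(u^2 - 2*u - 15) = (u - 5)*(u + 2)*(u + 3)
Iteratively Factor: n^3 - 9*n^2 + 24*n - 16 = (n - 1)*(n^2 - 8*n + 16) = (n - 4)*(n - 1)*(n - 4)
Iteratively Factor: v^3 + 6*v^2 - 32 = (v + 4)*(v^2 + 2*v - 8) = (v + 4)^2*(v - 2)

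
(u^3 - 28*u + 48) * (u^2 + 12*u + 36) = u^5 + 12*u^4 + 8*u^3 - 288*u^2 - 432*u + 1728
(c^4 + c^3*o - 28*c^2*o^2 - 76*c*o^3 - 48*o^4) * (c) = c^5 + c^4*o - 28*c^3*o^2 - 76*c^2*o^3 - 48*c*o^4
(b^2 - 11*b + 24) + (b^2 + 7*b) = 2*b^2 - 4*b + 24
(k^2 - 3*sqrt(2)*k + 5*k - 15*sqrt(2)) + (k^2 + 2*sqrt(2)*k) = 2*k^2 - sqrt(2)*k + 5*k - 15*sqrt(2)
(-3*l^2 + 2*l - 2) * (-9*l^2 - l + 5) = 27*l^4 - 15*l^3 + l^2 + 12*l - 10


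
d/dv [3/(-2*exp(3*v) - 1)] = 18*exp(3*v)/(2*exp(3*v) + 1)^2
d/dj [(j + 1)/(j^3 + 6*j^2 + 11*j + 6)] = (-2*j - 5)/(j^4 + 10*j^3 + 37*j^2 + 60*j + 36)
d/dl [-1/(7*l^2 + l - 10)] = (14*l + 1)/(7*l^2 + l - 10)^2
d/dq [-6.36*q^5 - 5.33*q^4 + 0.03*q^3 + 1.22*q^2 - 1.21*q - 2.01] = -31.8*q^4 - 21.32*q^3 + 0.09*q^2 + 2.44*q - 1.21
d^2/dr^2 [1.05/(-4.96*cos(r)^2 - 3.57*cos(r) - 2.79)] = (103.32672*(1 - cos(r)^2)^2 + 55.77768*cos(r)^3 + 6.92422500000001*cos(r)^2 - 122.013675*cos(r) - 101.03037)/(4.96*cos(r)^2 + 3.57*cos(r) + 2.79)^3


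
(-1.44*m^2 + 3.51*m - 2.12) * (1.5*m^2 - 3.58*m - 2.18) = -2.16*m^4 + 10.4202*m^3 - 12.6066*m^2 - 0.0621999999999989*m + 4.6216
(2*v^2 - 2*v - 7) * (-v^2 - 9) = -2*v^4 + 2*v^3 - 11*v^2 + 18*v + 63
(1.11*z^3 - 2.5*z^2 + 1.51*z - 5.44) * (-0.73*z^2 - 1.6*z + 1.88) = -0.8103*z^5 + 0.0489999999999997*z^4 + 4.9845*z^3 - 3.1448*z^2 + 11.5428*z - 10.2272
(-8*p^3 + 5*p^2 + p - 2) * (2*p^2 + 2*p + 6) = -16*p^5 - 6*p^4 - 36*p^3 + 28*p^2 + 2*p - 12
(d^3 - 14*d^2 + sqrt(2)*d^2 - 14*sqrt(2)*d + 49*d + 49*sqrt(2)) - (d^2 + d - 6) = d^3 - 15*d^2 + sqrt(2)*d^2 - 14*sqrt(2)*d + 48*d + 6 + 49*sqrt(2)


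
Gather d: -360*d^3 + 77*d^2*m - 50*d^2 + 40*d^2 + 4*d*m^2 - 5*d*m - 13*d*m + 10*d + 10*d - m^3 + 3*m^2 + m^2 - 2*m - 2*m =-360*d^3 + d^2*(77*m - 10) + d*(4*m^2 - 18*m + 20) - m^3 + 4*m^2 - 4*m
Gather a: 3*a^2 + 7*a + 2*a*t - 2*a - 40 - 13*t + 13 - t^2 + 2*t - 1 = 3*a^2 + a*(2*t + 5) - t^2 - 11*t - 28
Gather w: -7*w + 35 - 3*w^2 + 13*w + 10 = -3*w^2 + 6*w + 45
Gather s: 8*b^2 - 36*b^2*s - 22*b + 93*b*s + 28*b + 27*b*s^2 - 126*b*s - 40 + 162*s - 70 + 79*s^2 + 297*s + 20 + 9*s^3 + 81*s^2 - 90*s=8*b^2 + 6*b + 9*s^3 + s^2*(27*b + 160) + s*(-36*b^2 - 33*b + 369) - 90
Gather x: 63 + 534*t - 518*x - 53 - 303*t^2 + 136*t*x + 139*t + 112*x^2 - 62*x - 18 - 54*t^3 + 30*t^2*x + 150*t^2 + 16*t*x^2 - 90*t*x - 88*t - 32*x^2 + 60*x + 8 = -54*t^3 - 153*t^2 + 585*t + x^2*(16*t + 80) + x*(30*t^2 + 46*t - 520)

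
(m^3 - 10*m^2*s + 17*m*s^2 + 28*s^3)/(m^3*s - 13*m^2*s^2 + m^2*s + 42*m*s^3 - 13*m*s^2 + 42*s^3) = (-m^2 + 3*m*s + 4*s^2)/(s*(-m^2 + 6*m*s - m + 6*s))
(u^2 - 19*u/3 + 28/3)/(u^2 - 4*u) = (u - 7/3)/u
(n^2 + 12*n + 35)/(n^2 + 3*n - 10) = (n + 7)/(n - 2)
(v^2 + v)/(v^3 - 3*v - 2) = v/(v^2 - v - 2)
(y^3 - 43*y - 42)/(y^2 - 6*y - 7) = y + 6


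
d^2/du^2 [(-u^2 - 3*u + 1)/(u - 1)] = -6/(u^3 - 3*u^2 + 3*u - 1)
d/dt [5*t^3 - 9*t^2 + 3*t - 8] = 15*t^2 - 18*t + 3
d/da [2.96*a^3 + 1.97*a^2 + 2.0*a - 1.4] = 8.88*a^2 + 3.94*a + 2.0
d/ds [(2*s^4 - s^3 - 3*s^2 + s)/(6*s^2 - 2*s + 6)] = (12*s^5 - 9*s^4 + 26*s^3 - 9*s^2 - 18*s + 3)/(2*(9*s^4 - 6*s^3 + 19*s^2 - 6*s + 9))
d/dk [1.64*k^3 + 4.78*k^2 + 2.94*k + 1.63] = 4.92*k^2 + 9.56*k + 2.94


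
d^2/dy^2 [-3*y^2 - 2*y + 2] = -6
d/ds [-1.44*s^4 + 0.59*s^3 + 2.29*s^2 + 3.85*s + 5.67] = -5.76*s^3 + 1.77*s^2 + 4.58*s + 3.85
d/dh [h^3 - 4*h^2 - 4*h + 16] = 3*h^2 - 8*h - 4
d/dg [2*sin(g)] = 2*cos(g)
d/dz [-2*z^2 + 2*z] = 2 - 4*z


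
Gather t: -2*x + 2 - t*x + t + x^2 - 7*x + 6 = t*(1 - x) + x^2 - 9*x + 8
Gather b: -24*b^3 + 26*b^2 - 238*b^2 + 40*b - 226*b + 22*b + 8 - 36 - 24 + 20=-24*b^3 - 212*b^2 - 164*b - 32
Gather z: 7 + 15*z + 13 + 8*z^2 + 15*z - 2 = 8*z^2 + 30*z + 18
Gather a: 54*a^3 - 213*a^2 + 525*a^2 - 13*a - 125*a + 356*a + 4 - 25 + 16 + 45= 54*a^3 + 312*a^2 + 218*a + 40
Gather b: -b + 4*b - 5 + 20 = 3*b + 15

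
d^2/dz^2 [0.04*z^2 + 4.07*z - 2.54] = 0.0800000000000000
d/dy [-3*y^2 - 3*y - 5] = -6*y - 3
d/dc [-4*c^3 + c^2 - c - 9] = -12*c^2 + 2*c - 1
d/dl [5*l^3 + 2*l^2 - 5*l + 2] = 15*l^2 + 4*l - 5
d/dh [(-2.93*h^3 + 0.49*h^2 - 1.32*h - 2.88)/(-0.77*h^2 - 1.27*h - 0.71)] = (2.2561*h^4 + 7.4422*h^3 + 4.6022*h^2 - 5.131*h - 2.7204)/(0.5929*h^4 + 1.9558*h^3 + 2.7063*h^2 + 1.8034*h + 0.5041)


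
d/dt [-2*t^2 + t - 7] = 1 - 4*t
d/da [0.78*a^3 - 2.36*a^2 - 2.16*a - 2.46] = 2.34*a^2 - 4.72*a - 2.16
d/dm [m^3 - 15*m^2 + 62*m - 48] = 3*m^2 - 30*m + 62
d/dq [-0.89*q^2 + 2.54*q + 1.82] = 2.54 - 1.78*q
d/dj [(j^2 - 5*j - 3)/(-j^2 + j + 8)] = (-4*j^2 + 10*j - 37)/(j^4 - 2*j^3 - 15*j^2 + 16*j + 64)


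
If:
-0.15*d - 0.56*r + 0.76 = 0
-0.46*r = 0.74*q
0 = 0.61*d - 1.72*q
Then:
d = -4.48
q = -1.59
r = 2.56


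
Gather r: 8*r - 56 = 8*r - 56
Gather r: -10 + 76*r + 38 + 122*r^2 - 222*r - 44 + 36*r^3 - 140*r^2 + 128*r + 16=36*r^3 - 18*r^2 - 18*r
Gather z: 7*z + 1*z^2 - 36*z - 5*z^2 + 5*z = -4*z^2 - 24*z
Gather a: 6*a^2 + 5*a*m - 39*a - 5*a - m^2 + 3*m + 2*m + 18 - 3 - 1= 6*a^2 + a*(5*m - 44) - m^2 + 5*m + 14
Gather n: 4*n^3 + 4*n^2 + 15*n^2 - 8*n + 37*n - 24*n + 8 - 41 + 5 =4*n^3 + 19*n^2 + 5*n - 28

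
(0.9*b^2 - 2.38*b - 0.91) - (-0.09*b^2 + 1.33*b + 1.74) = 0.99*b^2 - 3.71*b - 2.65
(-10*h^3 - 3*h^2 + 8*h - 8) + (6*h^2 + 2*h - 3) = -10*h^3 + 3*h^2 + 10*h - 11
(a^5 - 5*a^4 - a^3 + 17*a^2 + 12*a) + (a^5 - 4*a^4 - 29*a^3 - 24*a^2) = 2*a^5 - 9*a^4 - 30*a^3 - 7*a^2 + 12*a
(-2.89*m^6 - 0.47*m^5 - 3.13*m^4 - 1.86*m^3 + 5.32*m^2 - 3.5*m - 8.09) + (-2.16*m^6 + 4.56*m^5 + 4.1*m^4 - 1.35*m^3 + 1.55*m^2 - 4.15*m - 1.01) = -5.05*m^6 + 4.09*m^5 + 0.97*m^4 - 3.21*m^3 + 6.87*m^2 - 7.65*m - 9.1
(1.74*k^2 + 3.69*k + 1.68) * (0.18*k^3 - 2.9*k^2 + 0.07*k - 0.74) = 0.3132*k^5 - 4.3818*k^4 - 10.2768*k^3 - 5.9013*k^2 - 2.613*k - 1.2432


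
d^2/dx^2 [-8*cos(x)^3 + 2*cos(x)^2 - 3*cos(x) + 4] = 9*cos(x) - 4*cos(2*x) + 18*cos(3*x)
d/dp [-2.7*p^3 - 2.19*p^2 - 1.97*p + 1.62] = -8.1*p^2 - 4.38*p - 1.97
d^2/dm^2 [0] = 0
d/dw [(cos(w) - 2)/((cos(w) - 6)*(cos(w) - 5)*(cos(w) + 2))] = (75*cos(w) - 15*cos(2*w) + cos(3*w) - 167)*sin(w)/(2*(cos(w) - 6)^2*(cos(w) - 5)^2*(cos(w) + 2)^2)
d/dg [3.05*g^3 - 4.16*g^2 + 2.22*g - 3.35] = 9.15*g^2 - 8.32*g + 2.22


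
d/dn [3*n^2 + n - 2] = 6*n + 1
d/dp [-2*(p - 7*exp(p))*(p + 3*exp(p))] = 8*p*exp(p) - 4*p + 84*exp(2*p) + 8*exp(p)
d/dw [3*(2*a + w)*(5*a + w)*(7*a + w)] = 177*a^2 + 84*a*w + 9*w^2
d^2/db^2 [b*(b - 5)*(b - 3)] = 6*b - 16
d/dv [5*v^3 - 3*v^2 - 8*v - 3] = 15*v^2 - 6*v - 8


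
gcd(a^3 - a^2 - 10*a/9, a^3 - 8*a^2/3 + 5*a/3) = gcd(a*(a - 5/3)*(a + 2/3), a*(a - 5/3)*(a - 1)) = a^2 - 5*a/3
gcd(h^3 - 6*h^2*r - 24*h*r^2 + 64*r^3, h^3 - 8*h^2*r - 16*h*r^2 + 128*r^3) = -h^2 + 4*h*r + 32*r^2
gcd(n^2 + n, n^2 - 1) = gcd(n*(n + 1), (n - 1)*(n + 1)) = n + 1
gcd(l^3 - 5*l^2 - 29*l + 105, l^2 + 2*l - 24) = 1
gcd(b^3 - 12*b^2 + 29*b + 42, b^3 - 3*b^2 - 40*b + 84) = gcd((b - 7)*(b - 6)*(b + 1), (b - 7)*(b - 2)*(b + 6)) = b - 7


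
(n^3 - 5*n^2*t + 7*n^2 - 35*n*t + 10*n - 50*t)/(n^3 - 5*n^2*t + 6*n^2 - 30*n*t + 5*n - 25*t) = (n + 2)/(n + 1)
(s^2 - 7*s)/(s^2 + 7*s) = (s - 7)/(s + 7)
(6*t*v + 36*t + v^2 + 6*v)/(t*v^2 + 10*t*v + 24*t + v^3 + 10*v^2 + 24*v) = (6*t + v)/(t*v + 4*t + v^2 + 4*v)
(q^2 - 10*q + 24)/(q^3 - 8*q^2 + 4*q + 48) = 1/(q + 2)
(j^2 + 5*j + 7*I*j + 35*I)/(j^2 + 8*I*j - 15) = (j^2 + j*(5 + 7*I) + 35*I)/(j^2 + 8*I*j - 15)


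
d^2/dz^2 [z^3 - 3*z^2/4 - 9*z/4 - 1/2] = 6*z - 3/2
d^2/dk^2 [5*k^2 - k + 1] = 10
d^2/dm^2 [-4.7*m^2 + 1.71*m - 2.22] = -9.40000000000000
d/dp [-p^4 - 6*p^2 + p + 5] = -4*p^3 - 12*p + 1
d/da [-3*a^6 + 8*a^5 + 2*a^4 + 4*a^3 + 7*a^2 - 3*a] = -18*a^5 + 40*a^4 + 8*a^3 + 12*a^2 + 14*a - 3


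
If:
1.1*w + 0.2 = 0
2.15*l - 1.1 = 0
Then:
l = 0.51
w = -0.18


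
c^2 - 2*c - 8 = (c - 4)*(c + 2)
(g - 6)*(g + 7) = g^2 + g - 42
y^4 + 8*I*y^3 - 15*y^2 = y^2*(y + 3*I)*(y + 5*I)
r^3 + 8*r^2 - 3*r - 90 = (r - 3)*(r + 5)*(r + 6)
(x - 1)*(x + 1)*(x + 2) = x^3 + 2*x^2 - x - 2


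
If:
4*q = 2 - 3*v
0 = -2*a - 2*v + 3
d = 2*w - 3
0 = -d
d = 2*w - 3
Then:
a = 3/2 - v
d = 0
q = 1/2 - 3*v/4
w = 3/2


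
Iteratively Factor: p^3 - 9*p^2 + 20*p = (p)*(p^2 - 9*p + 20) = p*(p - 5)*(p - 4)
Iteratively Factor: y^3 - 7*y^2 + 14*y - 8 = (y - 4)*(y^2 - 3*y + 2) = (y - 4)*(y - 2)*(y - 1)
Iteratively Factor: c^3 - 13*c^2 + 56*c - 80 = (c - 5)*(c^2 - 8*c + 16) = (c - 5)*(c - 4)*(c - 4)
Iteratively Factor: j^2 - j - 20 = (j + 4)*(j - 5)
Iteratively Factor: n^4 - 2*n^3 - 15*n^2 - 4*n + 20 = (n + 2)*(n^3 - 4*n^2 - 7*n + 10) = (n - 1)*(n + 2)*(n^2 - 3*n - 10) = (n - 1)*(n + 2)^2*(n - 5)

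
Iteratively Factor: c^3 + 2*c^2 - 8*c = (c + 4)*(c^2 - 2*c) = (c - 2)*(c + 4)*(c)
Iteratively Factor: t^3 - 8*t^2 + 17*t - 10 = (t - 1)*(t^2 - 7*t + 10) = (t - 5)*(t - 1)*(t - 2)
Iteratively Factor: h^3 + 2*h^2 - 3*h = (h - 1)*(h^2 + 3*h) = h*(h - 1)*(h + 3)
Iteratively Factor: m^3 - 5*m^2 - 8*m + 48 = (m + 3)*(m^2 - 8*m + 16) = (m - 4)*(m + 3)*(m - 4)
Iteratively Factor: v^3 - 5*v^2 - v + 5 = (v + 1)*(v^2 - 6*v + 5) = (v - 1)*(v + 1)*(v - 5)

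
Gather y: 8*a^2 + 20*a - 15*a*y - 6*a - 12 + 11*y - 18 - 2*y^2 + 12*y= 8*a^2 + 14*a - 2*y^2 + y*(23 - 15*a) - 30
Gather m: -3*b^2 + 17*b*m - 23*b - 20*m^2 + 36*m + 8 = -3*b^2 - 23*b - 20*m^2 + m*(17*b + 36) + 8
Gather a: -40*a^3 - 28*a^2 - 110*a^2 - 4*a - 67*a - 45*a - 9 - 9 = -40*a^3 - 138*a^2 - 116*a - 18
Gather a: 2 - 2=0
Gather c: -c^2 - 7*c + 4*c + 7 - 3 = -c^2 - 3*c + 4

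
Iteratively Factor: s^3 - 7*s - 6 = (s - 3)*(s^2 + 3*s + 2) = (s - 3)*(s + 1)*(s + 2)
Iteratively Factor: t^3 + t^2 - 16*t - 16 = (t - 4)*(t^2 + 5*t + 4) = (t - 4)*(t + 1)*(t + 4)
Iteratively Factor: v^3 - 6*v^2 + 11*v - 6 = (v - 3)*(v^2 - 3*v + 2) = (v - 3)*(v - 1)*(v - 2)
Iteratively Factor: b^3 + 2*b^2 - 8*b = (b)*(b^2 + 2*b - 8) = b*(b - 2)*(b + 4)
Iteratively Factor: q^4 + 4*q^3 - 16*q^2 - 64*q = (q - 4)*(q^3 + 8*q^2 + 16*q) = (q - 4)*(q + 4)*(q^2 + 4*q) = q*(q - 4)*(q + 4)*(q + 4)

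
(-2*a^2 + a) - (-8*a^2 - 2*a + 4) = 6*a^2 + 3*a - 4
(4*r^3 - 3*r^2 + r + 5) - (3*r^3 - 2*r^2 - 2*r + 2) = r^3 - r^2 + 3*r + 3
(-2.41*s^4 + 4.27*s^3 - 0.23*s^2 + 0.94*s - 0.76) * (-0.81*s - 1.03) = 1.9521*s^5 - 0.976399999999999*s^4 - 4.2118*s^3 - 0.5245*s^2 - 0.3526*s + 0.7828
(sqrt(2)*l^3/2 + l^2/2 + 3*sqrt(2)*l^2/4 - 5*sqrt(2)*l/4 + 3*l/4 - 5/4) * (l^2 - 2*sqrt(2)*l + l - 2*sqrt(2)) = sqrt(2)*l^5/2 - 3*l^4/2 + 5*sqrt(2)*l^4/4 - 15*l^3/4 - 3*sqrt(2)*l^3/2 - 15*sqrt(2)*l^2/4 + 3*l^2/2 + sqrt(2)*l + 15*l/4 + 5*sqrt(2)/2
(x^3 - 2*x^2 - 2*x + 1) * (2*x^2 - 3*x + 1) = 2*x^5 - 7*x^4 + 3*x^3 + 6*x^2 - 5*x + 1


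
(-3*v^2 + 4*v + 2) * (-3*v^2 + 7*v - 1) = 9*v^4 - 33*v^3 + 25*v^2 + 10*v - 2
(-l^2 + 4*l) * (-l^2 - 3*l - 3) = l^4 - l^3 - 9*l^2 - 12*l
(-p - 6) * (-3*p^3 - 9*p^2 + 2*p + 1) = 3*p^4 + 27*p^3 + 52*p^2 - 13*p - 6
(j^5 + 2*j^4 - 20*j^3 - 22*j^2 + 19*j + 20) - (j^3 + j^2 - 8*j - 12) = j^5 + 2*j^4 - 21*j^3 - 23*j^2 + 27*j + 32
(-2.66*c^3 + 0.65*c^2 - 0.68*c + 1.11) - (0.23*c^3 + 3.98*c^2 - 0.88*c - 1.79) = -2.89*c^3 - 3.33*c^2 + 0.2*c + 2.9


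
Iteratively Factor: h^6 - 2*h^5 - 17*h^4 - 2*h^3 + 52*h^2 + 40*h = (h + 2)*(h^5 - 4*h^4 - 9*h^3 + 16*h^2 + 20*h) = (h + 2)^2*(h^4 - 6*h^3 + 3*h^2 + 10*h) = (h - 5)*(h + 2)^2*(h^3 - h^2 - 2*h) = (h - 5)*(h - 2)*(h + 2)^2*(h^2 + h) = (h - 5)*(h - 2)*(h + 1)*(h + 2)^2*(h)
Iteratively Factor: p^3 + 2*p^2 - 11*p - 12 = (p + 1)*(p^2 + p - 12) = (p + 1)*(p + 4)*(p - 3)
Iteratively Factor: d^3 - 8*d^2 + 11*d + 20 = (d - 5)*(d^2 - 3*d - 4) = (d - 5)*(d + 1)*(d - 4)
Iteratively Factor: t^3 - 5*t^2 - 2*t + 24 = (t - 4)*(t^2 - t - 6) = (t - 4)*(t + 2)*(t - 3)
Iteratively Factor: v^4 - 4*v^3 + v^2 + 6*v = (v - 3)*(v^3 - v^2 - 2*v) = (v - 3)*(v - 2)*(v^2 + v) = (v - 3)*(v - 2)*(v + 1)*(v)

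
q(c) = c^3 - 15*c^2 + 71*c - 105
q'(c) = 3*c^2 - 30*c + 71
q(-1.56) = -256.06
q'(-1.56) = 125.10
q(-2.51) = -393.52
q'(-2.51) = 165.20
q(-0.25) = -123.70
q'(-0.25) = 78.69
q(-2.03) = -319.31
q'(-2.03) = 144.26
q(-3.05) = -489.46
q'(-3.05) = 190.41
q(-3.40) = -559.10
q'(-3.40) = 207.68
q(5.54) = -2.00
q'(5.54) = -3.13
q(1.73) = -21.89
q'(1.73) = 28.08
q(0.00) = -105.00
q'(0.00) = 71.00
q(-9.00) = -2688.00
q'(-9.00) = 584.00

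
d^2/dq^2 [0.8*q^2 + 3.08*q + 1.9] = 1.60000000000000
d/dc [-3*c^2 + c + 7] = 1 - 6*c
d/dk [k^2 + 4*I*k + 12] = 2*k + 4*I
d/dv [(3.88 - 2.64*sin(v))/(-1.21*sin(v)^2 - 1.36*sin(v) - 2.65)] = (-3.1944*sin(v)^2 + 9.3896*sin(v) + 12.2728)*cos(v)/(1.4641*sin(v)^4 + 3.2912*sin(v)^3 + 8.2626*sin(v)^2 + 7.208*sin(v) + 7.0225)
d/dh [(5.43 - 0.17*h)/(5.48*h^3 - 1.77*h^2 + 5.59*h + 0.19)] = (1.8632*h^3 - 89.5701*h^2 + 19.2222*h - 30.386)/(30.0304*h^6 - 19.3992*h^5 + 64.3993*h^4 - 17.7062*h^3 + 30.5755*h^2 + 2.1242*h + 0.0361)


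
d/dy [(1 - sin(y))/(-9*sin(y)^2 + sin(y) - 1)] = 9*(2 - sin(y))*sin(y)*cos(y)/(9*sin(y)^2 - sin(y) + 1)^2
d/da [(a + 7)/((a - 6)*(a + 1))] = (-a^2 - 14*a + 29)/(a^4 - 10*a^3 + 13*a^2 + 60*a + 36)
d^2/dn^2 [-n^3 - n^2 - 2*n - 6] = -6*n - 2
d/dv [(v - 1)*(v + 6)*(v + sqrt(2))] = 3*v^2 + 2*sqrt(2)*v + 10*v - 6 + 5*sqrt(2)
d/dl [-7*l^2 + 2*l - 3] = 2 - 14*l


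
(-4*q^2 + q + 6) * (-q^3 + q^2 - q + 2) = 4*q^5 - 5*q^4 - q^3 - 3*q^2 - 4*q + 12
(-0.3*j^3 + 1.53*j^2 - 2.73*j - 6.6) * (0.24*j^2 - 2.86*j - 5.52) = -0.072*j^5 + 1.2252*j^4 - 3.375*j^3 - 2.2218*j^2 + 33.9456*j + 36.432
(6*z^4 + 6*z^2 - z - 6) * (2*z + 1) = 12*z^5 + 6*z^4 + 12*z^3 + 4*z^2 - 13*z - 6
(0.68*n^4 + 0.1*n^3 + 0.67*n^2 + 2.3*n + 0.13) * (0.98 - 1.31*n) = -0.8908*n^5 + 0.5354*n^4 - 0.7797*n^3 - 2.3564*n^2 + 2.0837*n + 0.1274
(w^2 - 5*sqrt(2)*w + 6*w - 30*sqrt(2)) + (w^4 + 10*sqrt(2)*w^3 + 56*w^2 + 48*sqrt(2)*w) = w^4 + 10*sqrt(2)*w^3 + 57*w^2 + 6*w + 43*sqrt(2)*w - 30*sqrt(2)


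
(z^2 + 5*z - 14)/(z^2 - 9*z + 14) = (z + 7)/(z - 7)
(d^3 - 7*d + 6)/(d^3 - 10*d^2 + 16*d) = (d^2 + 2*d - 3)/(d*(d - 8))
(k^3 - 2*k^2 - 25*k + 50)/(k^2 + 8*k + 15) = (k^2 - 7*k + 10)/(k + 3)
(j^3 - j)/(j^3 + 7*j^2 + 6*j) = (j - 1)/(j + 6)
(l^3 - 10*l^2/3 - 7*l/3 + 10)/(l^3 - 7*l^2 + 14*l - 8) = (l^2 - 4*l/3 - 5)/(l^2 - 5*l + 4)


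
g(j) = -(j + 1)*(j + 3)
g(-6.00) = -15.00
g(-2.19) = 0.96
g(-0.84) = -0.35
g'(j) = -2*j - 4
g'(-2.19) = 0.38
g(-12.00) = -99.00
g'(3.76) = -11.52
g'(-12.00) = 20.00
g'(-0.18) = -3.64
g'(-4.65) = 5.30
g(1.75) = -13.06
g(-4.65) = -6.02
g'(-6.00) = 8.00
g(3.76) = -32.18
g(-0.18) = -2.31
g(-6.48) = -19.07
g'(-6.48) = 8.96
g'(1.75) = -7.50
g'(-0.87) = -2.26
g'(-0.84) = -2.32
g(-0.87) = -0.28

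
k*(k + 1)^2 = k^3 + 2*k^2 + k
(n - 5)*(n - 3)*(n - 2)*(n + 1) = n^4 - 9*n^3 + 21*n^2 + n - 30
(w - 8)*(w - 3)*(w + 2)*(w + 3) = w^4 - 6*w^3 - 25*w^2 + 54*w + 144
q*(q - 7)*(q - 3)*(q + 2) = q^4 - 8*q^3 + q^2 + 42*q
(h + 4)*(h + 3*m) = h^2 + 3*h*m + 4*h + 12*m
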